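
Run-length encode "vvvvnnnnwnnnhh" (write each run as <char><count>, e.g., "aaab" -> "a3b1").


Input: 'vvvvnnnnwnnnhh'
Operation: identify consecutive runs
Runs: 'vvvv' -> v4, 'nnnn' -> n4, 'w' -> w1, 'nnn' -> n3, 'hh' -> h2
Encoded: v4n4w1n3h2


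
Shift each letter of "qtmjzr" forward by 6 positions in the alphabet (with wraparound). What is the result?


Input: 'qtmjzr', shift = 6
Operation: for each letter, (position + 6) mod 26
Mapping: 'q'(16+6=22)->'w', 't'(19+6=25)->'z', 'm'(12+6=18)->'s', 'j'(9+6=15)->'p', 'z'(25+6=31, 31 mod 26=5)->'f', 'r'(17+6=23)->'x'
Result: wzspfx


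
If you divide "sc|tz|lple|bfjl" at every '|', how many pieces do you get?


Input string: 'sc|tz|lple|bfjl'
Delimiter: '|'
Split result: 'sc', 'tz', 'lple', 'bfjl'
Number of parts: 4


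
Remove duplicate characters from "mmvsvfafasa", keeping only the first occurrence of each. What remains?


Input: 'mmvsvfafasa'
Operation: keep first occurrence of each character
Scan: s[0]='m' new -> keep; s[1]='m' seen -> skip; s[2]='v' new -> keep; s[3]='s' new -> keep; s[4]='v' seen -> skip; s[5]='f' new -> keep; s[6]='a' new -> keep; s[7]='f' seen -> skip; s[8]='a' seen -> skip; s[9]='s' seen -> skip; s[10]='a' seen -> skip
Result: mvsfa


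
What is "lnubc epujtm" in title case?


Input string: 'lnubc epujtm'
Operation: capitalize first letter of each word
Word transformations: 'lnubc'->'Lnubc', 'epujtm'->'Epujtm'
Result: Lnubc Epujtm


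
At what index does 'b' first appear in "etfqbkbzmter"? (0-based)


Input string: 'etfqbkbzmter'
Target: 'b'
Scanning left to right: s[0]='e', s[1]='t', s[2]='f', s[3]='q', s[4]='b'
First match at index: 4


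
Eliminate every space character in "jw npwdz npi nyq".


Input string: 'jw npwdz npi nyq'
Operation: remove all spaces
Words: 'jw', 'npwdz', 'npi', 'nyq'
Join without spaces: jwnpwdznpinyq


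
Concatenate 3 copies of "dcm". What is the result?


Input string: 'dcm'
Operation: repeat 3 times
Concatenation: 'dcm' + 'dcm' + 'dcm'
Result: dcmdcmdcm


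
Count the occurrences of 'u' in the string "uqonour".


Input string: 'uqonour'
Target character: 'u'
Scan each position: s[0]='u', s[5]='u'
Matches found at indices: 0, 5
Total: 2


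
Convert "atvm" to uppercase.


Input string: 'atvm'
Operation: convert each letter to uppercase
Mapping: 'a'->'A', 't'->'T', 'v'->'V', 'm'->'M'
Result: ATVM


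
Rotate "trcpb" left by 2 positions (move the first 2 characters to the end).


Input: 'trcpb', shift = 2
Operation: split at index 2 and swap parts
Front part s[0:2] = 'tr'
Back part s[2:] = 'cpb'
Rotated = back + front = 'cpb' + 'tr'
Result: cpbtr


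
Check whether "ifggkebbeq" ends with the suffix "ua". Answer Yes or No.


Input string: 'ifggkebbeq'
Suffix to check: 'ua'
Last 2 characters of input: 'eq'
Match: False
Result: No


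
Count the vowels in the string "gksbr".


Input string: 'gksbr'
Operation: count vowels (a, e, i, o, u)
Scan: s[0]='g', s[1]='k', s[2]='s', s[3]='b', s[4]='r'
Vowels found: 0
Result: 0


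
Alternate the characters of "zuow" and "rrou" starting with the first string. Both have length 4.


String 1: 'zuow'
String 2: 'rrou'
Operation: alternate characters
Pairs: 'z'+'r', 'u'+'r', 'o'+'o', 'w'+'u'
Result: zruroowu


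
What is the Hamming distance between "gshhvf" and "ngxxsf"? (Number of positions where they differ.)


String 1: 'gshhvf'
String 2: 'ngxxsf'
Compare each position: pos 0: 'g'!='n', pos 1: 's'!='g', pos 2: 'h'!='x', pos 3: 'h'!='x', pos 4: 'v'!='s', pos 5: 'f'=='f'
Differing positions: 5
Hamming distance: 5


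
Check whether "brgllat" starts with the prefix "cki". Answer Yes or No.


Input string: 'brgllat'
Prefix to check: 'cki'
First 3 characters of input: 'brg'
Match: False
Result: No


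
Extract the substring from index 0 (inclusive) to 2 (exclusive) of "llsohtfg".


Input string: 'llsohtfg'
Operation: slice [0:2]
Extract characters: s[0]='l', s[1]='l'
Result: ll


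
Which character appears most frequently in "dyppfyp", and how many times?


Input: 'dyppfyp'
Operation: tally each character
Counts: 'd':1, 'f':1, 'p':3, 'y':2
Maximum: 'p' appears 3 times


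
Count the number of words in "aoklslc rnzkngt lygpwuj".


Input string: 'aoklslc rnzkngt lygpwuj'
Operation: split by spaces
Words found: 'aoklslc', 'rnzkngt', 'lygpwuj'
Word count: 3


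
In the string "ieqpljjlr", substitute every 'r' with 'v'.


Input string: 'ieqpljjlr'
Operation: replace 'r' with 'v'
Positions of 'r': 8
After replacement: ieqpljjlv


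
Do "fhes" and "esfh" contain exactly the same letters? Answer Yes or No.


String 1: 'fhes' -> sorted: 'efhs'
String 2: 'esfh' -> sorted: 'efhs'
Compare sorted forms: 'efhs' == 'efhs'
Anagram: Yes


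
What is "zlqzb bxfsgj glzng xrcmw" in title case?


Input string: 'zlqzb bxfsgj glzng xrcmw'
Operation: capitalize first letter of each word
Word transformations: 'zlqzb'->'Zlqzb', 'bxfsgj'->'Bxfsgj', 'glzng'->'Glzng', 'xrcmw'->'Xrcmw'
Result: Zlqzb Bxfsgj Glzng Xrcmw


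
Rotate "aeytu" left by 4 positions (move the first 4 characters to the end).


Input: 'aeytu', shift = 4
Operation: split at index 4 and swap parts
Front part s[0:4] = 'aeyt'
Back part s[4:] = 'u'
Rotated = back + front = 'u' + 'aeyt'
Result: uaeyt


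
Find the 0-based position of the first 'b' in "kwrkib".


Input string: 'kwrkib'
Target: 'b'
Scanning left to right: s[0]='k', s[1]='w', s[2]='r', s[3]='k', s[4]='i', s[5]='b'
First match at index: 5


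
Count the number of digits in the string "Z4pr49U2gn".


Input string: 'Z4pr49U2gn'
Operation: count digit characters (0-9)
Scan: 'Z', '4'(digit), 'p', 'r', '4'(digit), '9'(digit), 'U', '2'(digit), 'g', 'n'
Digits found: 4
Result: 4


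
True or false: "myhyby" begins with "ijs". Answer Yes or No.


Input string: 'myhyby'
Prefix to check: 'ijs'
First 3 characters of input: 'myh'
Match: False
Result: No


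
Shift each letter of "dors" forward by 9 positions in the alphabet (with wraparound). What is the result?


Input: 'dors', shift = 9
Operation: for each letter, (position + 9) mod 26
Mapping: 'd'(3+9=12)->'m', 'o'(14+9=23)->'x', 'r'(17+9=26, 26 mod 26=0)->'a', 's'(18+9=27, 27 mod 26=1)->'b'
Result: mxab


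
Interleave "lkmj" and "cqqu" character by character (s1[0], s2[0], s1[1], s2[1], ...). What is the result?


String 1: 'lkmj'
String 2: 'cqqu'
Operation: alternate characters
Pairs: 'l'+'c', 'k'+'q', 'm'+'q', 'j'+'u'
Result: lckqmqju


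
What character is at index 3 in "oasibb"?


Input string: 'oasibb'
Operation: get character at index 3
Index mapping: s[0]='o', s[1]='a', s[2]='s', s[3]='i'
Result: 'i'


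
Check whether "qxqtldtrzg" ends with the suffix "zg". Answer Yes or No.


Input string: 'qxqtldtrzg'
Suffix to check: 'zg'
Last 2 characters of input: 'zg'
Match: True
Result: Yes


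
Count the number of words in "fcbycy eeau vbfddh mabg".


Input string: 'fcbycy eeau vbfddh mabg'
Operation: split by spaces
Words found: 'fcbycy', 'eeau', 'vbfddh', 'mabg'
Word count: 4


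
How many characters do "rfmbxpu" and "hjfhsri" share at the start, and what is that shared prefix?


String 1: 'rfmbxpu'
String 2: 'hjfhsri'
Compare position by position:
pos 0: 'r' vs 'h' differ -> stop
Longest common prefix: "" (length 0)


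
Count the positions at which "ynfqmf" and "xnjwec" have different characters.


String 1: 'ynfqmf'
String 2: 'xnjwec'
Compare each position: pos 0: 'y'!='x', pos 1: 'n'=='n', pos 2: 'f'!='j', pos 3: 'q'!='w', pos 4: 'm'!='e', pos 5: 'f'!='c'
Differing positions: 5
Hamming distance: 5


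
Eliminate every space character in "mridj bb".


Input string: 'mridj bb'
Operation: remove all spaces
Words: 'mridj', 'bb'
Join without spaces: mridjbb


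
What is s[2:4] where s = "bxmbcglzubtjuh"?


Input string: 'bxmbcglzubtjuh'
Operation: slice [2:4]
Extract characters: s[2]='m', s[3]='b'
Result: mb


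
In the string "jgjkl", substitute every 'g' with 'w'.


Input string: 'jgjkl'
Operation: replace 'g' with 'w'
Positions of 'g': 1
After replacement: jwjkl


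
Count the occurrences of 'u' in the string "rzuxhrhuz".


Input string: 'rzuxhrhuz'
Target character: 'u'
Scan each position: s[2]='u', s[7]='u'
Matches found at indices: 2, 7
Total: 2


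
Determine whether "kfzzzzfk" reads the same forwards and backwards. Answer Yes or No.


Input string: 'kfzzzzfk'
Reversed: 'kfzzzzfk'
Compare pairs: s[0]='k' vs s[7]='k' (match), s[1]='f' vs s[6]='f' (match), s[2]='z' vs s[5]='z' (match), s[3]='z' vs s[4]='z' (match)
Palindrome: Yes


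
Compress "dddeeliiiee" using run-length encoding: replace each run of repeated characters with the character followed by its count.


Input: 'dddeeliiiee'
Operation: identify consecutive runs
Runs: 'ddd' -> d3, 'ee' -> e2, 'l' -> l1, 'iii' -> i3, 'ee' -> e2
Encoded: d3e2l1i3e2


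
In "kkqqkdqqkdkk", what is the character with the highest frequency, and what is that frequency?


Input: 'kkqqkdqqkdkk'
Operation: tally each character
Counts: 'd':2, 'k':6, 'q':4
Maximum: 'k' appears 6 times


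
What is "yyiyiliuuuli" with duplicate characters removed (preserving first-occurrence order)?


Input: 'yyiyiliuuuli'
Operation: keep first occurrence of each character
Scan: s[0]='y' new -> keep; s[1]='y' seen -> skip; s[2]='i' new -> keep; s[3]='y' seen -> skip; s[4]='i' seen -> skip; s[5]='l' new -> keep; s[6]='i' seen -> skip; s[7]='u' new -> keep; s[8]='u' seen -> skip; s[9]='u' seen -> skip; s[10]='l' seen -> skip; s[11]='i' seen -> skip
Result: yilu


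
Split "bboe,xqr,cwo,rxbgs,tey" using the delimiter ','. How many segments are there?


Input string: 'bboe,xqr,cwo,rxbgs,tey'
Delimiter: ','
Split result: 'bboe', 'xqr', 'cwo', 'rxbgs', 'tey'
Number of parts: 5


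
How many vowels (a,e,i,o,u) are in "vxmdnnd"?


Input string: 'vxmdnnd'
Operation: count vowels (a, e, i, o, u)
Scan: s[0]='v', s[1]='x', s[2]='m', s[3]='d', s[4]='n', s[5]='n', s[6]='d'
Vowels found: 0
Result: 0


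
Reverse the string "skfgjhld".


Input string: 'skfgjhld'
Operation: reverse character order
Original order: 's' -> 'k' -> 'f' -> 'g' -> 'j' -> 'h' -> 'l' -> 'd'
Reversed order: 'd' -> 'l' -> 'h' -> 'j' -> 'g' -> 'f' -> 'k' -> 's'
Result: dlhjgfks


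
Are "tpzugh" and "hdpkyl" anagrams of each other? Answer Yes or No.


String 1: 'tpzugh' -> sorted: 'ghptuz'
String 2: 'hdpkyl' -> sorted: 'dhklpy'
Compare sorted forms: 'ghptuz' != 'dhklpy'
Anagram: No


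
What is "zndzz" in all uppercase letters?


Input string: 'zndzz'
Operation: convert each letter to uppercase
Mapping: 'z'->'Z', 'n'->'N', 'd'->'D', 'z'->'Z', 'z'->'Z'
Result: ZNDZZ


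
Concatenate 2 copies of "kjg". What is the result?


Input string: 'kjg'
Operation: repeat 2 times
Concatenation: 'kjg' + 'kjg'
Result: kjgkjg


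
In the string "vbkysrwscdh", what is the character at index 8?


Input string: 'vbkysrwscdh'
Operation: get character at index 8
Index mapping: s[0]='v', s[1]='b', s[2]='k', s[3]='y', s[4]='s', s[5]='r', s[6]='w', s[7]='s', s[8]='c'
Result: 'c'


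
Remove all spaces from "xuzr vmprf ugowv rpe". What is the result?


Input string: 'xuzr vmprf ugowv rpe'
Operation: remove all spaces
Words: 'xuzr', 'vmprf', 'ugowv', 'rpe'
Join without spaces: xuzrvmprfugowvrpe


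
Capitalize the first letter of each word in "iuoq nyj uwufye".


Input string: 'iuoq nyj uwufye'
Operation: capitalize first letter of each word
Word transformations: 'iuoq'->'Iuoq', 'nyj'->'Nyj', 'uwufye'->'Uwufye'
Result: Iuoq Nyj Uwufye


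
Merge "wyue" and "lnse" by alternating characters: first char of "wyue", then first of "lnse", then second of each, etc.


String 1: 'wyue'
String 2: 'lnse'
Operation: alternate characters
Pairs: 'w'+'l', 'y'+'n', 'u'+'s', 'e'+'e'
Result: wlynusee


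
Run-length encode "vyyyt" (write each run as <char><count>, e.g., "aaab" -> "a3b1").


Input: 'vyyyt'
Operation: identify consecutive runs
Runs: 'v' -> v1, 'yyy' -> y3, 't' -> t1
Encoded: v1y3t1


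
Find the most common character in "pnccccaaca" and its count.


Input: 'pnccccaaca'
Operation: tally each character
Counts: 'a':3, 'c':5, 'n':1, 'p':1
Maximum: 'c' appears 5 times


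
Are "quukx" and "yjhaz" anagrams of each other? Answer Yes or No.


String 1: 'quukx' -> sorted: 'kquux'
String 2: 'yjhaz' -> sorted: 'ahjyz'
Compare sorted forms: 'kquux' != 'ahjyz'
Anagram: No


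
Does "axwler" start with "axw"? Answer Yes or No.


Input string: 'axwler'
Prefix to check: 'axw'
First 3 characters of input: 'axw'
Match: True
Result: Yes


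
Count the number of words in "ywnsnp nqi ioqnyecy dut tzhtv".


Input string: 'ywnsnp nqi ioqnyecy dut tzhtv'
Operation: split by spaces
Words found: 'ywnsnp', 'nqi', 'ioqnyecy', 'dut', 'tzhtv'
Word count: 5


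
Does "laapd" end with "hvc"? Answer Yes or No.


Input string: 'laapd'
Suffix to check: 'hvc'
Last 3 characters of input: 'apd'
Match: False
Result: No


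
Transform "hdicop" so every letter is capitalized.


Input string: 'hdicop'
Operation: convert each letter to uppercase
Mapping: 'h'->'H', 'd'->'D', 'i'->'I', 'c'->'C', 'o'->'O', 'p'->'P'
Result: HDICOP


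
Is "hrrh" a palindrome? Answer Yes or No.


Input string: 'hrrh'
Reversed: 'hrrh'
Compare pairs: s[0]='h' vs s[3]='h' (match), s[1]='r' vs s[2]='r' (match)
Palindrome: Yes


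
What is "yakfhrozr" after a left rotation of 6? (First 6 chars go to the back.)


Input: 'yakfhrozr', shift = 6
Operation: split at index 6 and swap parts
Front part s[0:6] = 'yakfhr'
Back part s[6:] = 'ozr'
Rotated = back + front = 'ozr' + 'yakfhr'
Result: ozryakfhr


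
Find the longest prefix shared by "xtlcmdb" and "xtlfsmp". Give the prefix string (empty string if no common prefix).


String 1: 'xtlcmdb'
String 2: 'xtlfsmp'
Compare position by position:
pos 0: 'x' vs 'x' match
pos 1: 't' vs 't' match
pos 2: 'l' vs 'l' match
pos 3: 'c' vs 'f' differ -> stop
Longest common prefix: "xtl" (length 3)


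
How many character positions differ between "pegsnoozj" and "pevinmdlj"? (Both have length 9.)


String 1: 'pegsnoozj'
String 2: 'pevinmdlj'
Compare each position: pos 0: 'p'=='p', pos 1: 'e'=='e', pos 2: 'g'!='v', pos 3: 's'!='i', pos 4: 'n'=='n', pos 5: 'o'!='m', pos 6: 'o'!='d', pos 7: 'z'!='l', pos 8: 'j'=='j'
Differing positions: 5
Hamming distance: 5


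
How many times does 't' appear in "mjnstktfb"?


Input string: 'mjnstktfb'
Target character: 't'
Scan each position: s[4]='t', s[6]='t'
Matches found at indices: 4, 6
Total: 2


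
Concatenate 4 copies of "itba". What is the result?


Input string: 'itba'
Operation: repeat 4 times
Concatenation: 'itba' + 'itba' + 'itba' + 'itba'
Result: itbaitbaitbaitba


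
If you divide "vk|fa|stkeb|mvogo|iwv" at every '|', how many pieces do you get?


Input string: 'vk|fa|stkeb|mvogo|iwv'
Delimiter: '|'
Split result: 'vk', 'fa', 'stkeb', 'mvogo', 'iwv'
Number of parts: 5


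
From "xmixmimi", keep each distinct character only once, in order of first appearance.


Input: 'xmixmimi'
Operation: keep first occurrence of each character
Scan: s[0]='x' new -> keep; s[1]='m' new -> keep; s[2]='i' new -> keep; s[3]='x' seen -> skip; s[4]='m' seen -> skip; s[5]='i' seen -> skip; s[6]='m' seen -> skip; s[7]='i' seen -> skip
Result: xmi


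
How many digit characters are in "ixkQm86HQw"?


Input string: 'ixkQm86HQw'
Operation: count digit characters (0-9)
Scan: 'i', 'x', 'k', 'Q', 'm', '8'(digit), '6'(digit), 'H', 'Q', 'w'
Digits found: 2
Result: 2


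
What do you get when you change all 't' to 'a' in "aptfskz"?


Input string: 'aptfskz'
Operation: replace 't' with 'a'
Positions of 't': 2
After replacement: apafskz


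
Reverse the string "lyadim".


Input string: 'lyadim'
Operation: reverse character order
Original order: 'l' -> 'y' -> 'a' -> 'd' -> 'i' -> 'm'
Reversed order: 'm' -> 'i' -> 'd' -> 'a' -> 'y' -> 'l'
Result: midayl


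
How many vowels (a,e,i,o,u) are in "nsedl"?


Input string: 'nsedl'
Operation: count vowels (a, e, i, o, u)
Scan: s[0]='n', s[1]='s', s[2]='e' (vowel), s[3]='d', s[4]='l'
Vowels found: 1
Result: 1


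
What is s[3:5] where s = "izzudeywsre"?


Input string: 'izzudeywsre'
Operation: slice [3:5]
Extract characters: s[3]='u', s[4]='d'
Result: ud


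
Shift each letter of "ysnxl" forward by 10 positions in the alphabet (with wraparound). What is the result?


Input: 'ysnxl', shift = 10
Operation: for each letter, (position + 10) mod 26
Mapping: 'y'(24+10=34, 34 mod 26=8)->'i', 's'(18+10=28, 28 mod 26=2)->'c', 'n'(13+10=23)->'x', 'x'(23+10=33, 33 mod 26=7)->'h', 'l'(11+10=21)->'v'
Result: icxhv


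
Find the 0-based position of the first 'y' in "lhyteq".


Input string: 'lhyteq'
Target: 'y'
Scanning left to right: s[0]='l', s[1]='h', s[2]='y'
First match at index: 2


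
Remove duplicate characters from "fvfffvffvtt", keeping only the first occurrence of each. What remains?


Input: 'fvfffvffvtt'
Operation: keep first occurrence of each character
Scan: s[0]='f' new -> keep; s[1]='v' new -> keep; s[2]='f' seen -> skip; s[3]='f' seen -> skip; s[4]='f' seen -> skip; s[5]='v' seen -> skip; s[6]='f' seen -> skip; s[7]='f' seen -> skip; s[8]='v' seen -> skip; s[9]='t' new -> keep; s[10]='t' seen -> skip
Result: fvt


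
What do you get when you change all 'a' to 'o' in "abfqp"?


Input string: 'abfqp'
Operation: replace 'a' with 'o'
Positions of 'a': 0
After replacement: obfqp


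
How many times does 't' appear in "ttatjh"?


Input string: 'ttatjh'
Target character: 't'
Scan each position: s[0]='t', s[1]='t', s[3]='t'
Matches found at indices: 0, 1, 3
Total: 3


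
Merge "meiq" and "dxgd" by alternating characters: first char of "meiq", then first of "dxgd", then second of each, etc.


String 1: 'meiq'
String 2: 'dxgd'
Operation: alternate characters
Pairs: 'm'+'d', 'e'+'x', 'i'+'g', 'q'+'d'
Result: mdexigqd


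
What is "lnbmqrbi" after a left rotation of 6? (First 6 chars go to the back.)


Input: 'lnbmqrbi', shift = 6
Operation: split at index 6 and swap parts
Front part s[0:6] = 'lnbmqr'
Back part s[6:] = 'bi'
Rotated = back + front = 'bi' + 'lnbmqr'
Result: bilnbmqr


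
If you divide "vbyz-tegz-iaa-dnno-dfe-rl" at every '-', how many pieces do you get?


Input string: 'vbyz-tegz-iaa-dnno-dfe-rl'
Delimiter: '-'
Split result: 'vbyz', 'tegz', 'iaa', 'dnno', 'dfe', 'rl'
Number of parts: 6


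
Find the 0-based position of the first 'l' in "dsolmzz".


Input string: 'dsolmzz'
Target: 'l'
Scanning left to right: s[0]='d', s[1]='s', s[2]='o', s[3]='l'
First match at index: 3


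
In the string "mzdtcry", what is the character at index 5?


Input string: 'mzdtcry'
Operation: get character at index 5
Index mapping: s[0]='m', s[1]='z', s[2]='d', s[3]='t', s[4]='c', s[5]='r'
Result: 'r'


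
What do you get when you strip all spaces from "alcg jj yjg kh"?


Input string: 'alcg jj yjg kh'
Operation: remove all spaces
Words: 'alcg', 'jj', 'yjg', 'kh'
Join without spaces: alcgjjyjgkh


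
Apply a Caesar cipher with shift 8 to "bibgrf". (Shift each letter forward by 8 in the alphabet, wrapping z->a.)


Input: 'bibgrf', shift = 8
Operation: for each letter, (position + 8) mod 26
Mapping: 'b'(1+8=9)->'j', 'i'(8+8=16)->'q', 'b'(1+8=9)->'j', 'g'(6+8=14)->'o', 'r'(17+8=25)->'z', 'f'(5+8=13)->'n'
Result: jqjozn


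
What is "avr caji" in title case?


Input string: 'avr caji'
Operation: capitalize first letter of each word
Word transformations: 'avr'->'Avr', 'caji'->'Caji'
Result: Avr Caji


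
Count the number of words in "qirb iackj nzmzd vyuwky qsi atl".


Input string: 'qirb iackj nzmzd vyuwky qsi atl'
Operation: split by spaces
Words found: 'qirb', 'iackj', 'nzmzd', 'vyuwky', 'qsi', 'atl'
Word count: 6


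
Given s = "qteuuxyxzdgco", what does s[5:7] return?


Input string: 'qteuuxyxzdgco'
Operation: slice [5:7]
Extract characters: s[5]='x', s[6]='y'
Result: xy


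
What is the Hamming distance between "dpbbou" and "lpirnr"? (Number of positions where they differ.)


String 1: 'dpbbou'
String 2: 'lpirnr'
Compare each position: pos 0: 'd'!='l', pos 1: 'p'=='p', pos 2: 'b'!='i', pos 3: 'b'!='r', pos 4: 'o'!='n', pos 5: 'u'!='r'
Differing positions: 5
Hamming distance: 5


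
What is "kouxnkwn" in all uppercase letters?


Input string: 'kouxnkwn'
Operation: convert each letter to uppercase
Mapping: 'k'->'K', 'o'->'O', 'u'->'U', 'x'->'X', 'n'->'N', 'k'->'K', 'w'->'W', 'n'->'N'
Result: KOUXNKWN


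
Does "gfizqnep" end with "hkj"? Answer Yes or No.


Input string: 'gfizqnep'
Suffix to check: 'hkj'
Last 3 characters of input: 'nep'
Match: False
Result: No


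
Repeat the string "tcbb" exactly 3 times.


Input string: 'tcbb'
Operation: repeat 3 times
Concatenation: 'tcbb' + 'tcbb' + 'tcbb'
Result: tcbbtcbbtcbb


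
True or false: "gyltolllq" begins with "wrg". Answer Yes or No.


Input string: 'gyltolllq'
Prefix to check: 'wrg'
First 3 characters of input: 'gyl'
Match: False
Result: No


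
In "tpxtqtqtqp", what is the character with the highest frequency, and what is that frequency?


Input: 'tpxtqtqtqp'
Operation: tally each character
Counts: 'p':2, 'q':3, 't':4, 'x':1
Maximum: 't' appears 4 times


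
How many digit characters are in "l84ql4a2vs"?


Input string: 'l84ql4a2vs'
Operation: count digit characters (0-9)
Scan: 'l', '8'(digit), '4'(digit), 'q', 'l', '4'(digit), 'a', '2'(digit), 'v', 's'
Digits found: 4
Result: 4


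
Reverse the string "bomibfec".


Input string: 'bomibfec'
Operation: reverse character order
Original order: 'b' -> 'o' -> 'm' -> 'i' -> 'b' -> 'f' -> 'e' -> 'c'
Reversed order: 'c' -> 'e' -> 'f' -> 'b' -> 'i' -> 'm' -> 'o' -> 'b'
Result: cefbimob


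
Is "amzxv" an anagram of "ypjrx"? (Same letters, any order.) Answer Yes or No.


String 1: 'ypjrx' -> sorted: 'jprxy'
String 2: 'amzxv' -> sorted: 'amvxz'
Compare sorted forms: 'jprxy' != 'amvxz'
Anagram: No


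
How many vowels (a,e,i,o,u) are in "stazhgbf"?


Input string: 'stazhgbf'
Operation: count vowels (a, e, i, o, u)
Scan: s[0]='s', s[1]='t', s[2]='a' (vowel), s[3]='z', s[4]='h', s[5]='g', s[6]='b', s[7]='f'
Vowels found: 1
Result: 1


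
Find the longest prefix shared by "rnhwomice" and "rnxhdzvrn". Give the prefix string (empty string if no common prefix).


String 1: 'rnhwomice'
String 2: 'rnxhdzvrn'
Compare position by position:
pos 0: 'r' vs 'r' match
pos 1: 'n' vs 'n' match
pos 2: 'h' vs 'x' differ -> stop
Longest common prefix: "rn" (length 2)


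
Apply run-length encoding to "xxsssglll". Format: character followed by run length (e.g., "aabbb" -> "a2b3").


Input: 'xxsssglll'
Operation: identify consecutive runs
Runs: 'xx' -> x2, 'sss' -> s3, 'g' -> g1, 'lll' -> l3
Encoded: x2s3g1l3


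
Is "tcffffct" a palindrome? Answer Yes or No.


Input string: 'tcffffct'
Reversed: 'tcffffct'
Compare pairs: s[0]='t' vs s[7]='t' (match), s[1]='c' vs s[6]='c' (match), s[2]='f' vs s[5]='f' (match), s[3]='f' vs s[4]='f' (match)
Palindrome: Yes


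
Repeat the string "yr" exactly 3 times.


Input string: 'yr'
Operation: repeat 3 times
Concatenation: 'yr' + 'yr' + 'yr'
Result: yryryr


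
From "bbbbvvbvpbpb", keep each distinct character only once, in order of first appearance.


Input: 'bbbbvvbvpbpb'
Operation: keep first occurrence of each character
Scan: s[0]='b' new -> keep; s[1]='b' seen -> skip; s[2]='b' seen -> skip; s[3]='b' seen -> skip; s[4]='v' new -> keep; s[5]='v' seen -> skip; s[6]='b' seen -> skip; s[7]='v' seen -> skip; s[8]='p' new -> keep; s[9]='b' seen -> skip; s[10]='p' seen -> skip; s[11]='b' seen -> skip
Result: bvp


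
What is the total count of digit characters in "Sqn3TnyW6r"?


Input string: 'Sqn3TnyW6r'
Operation: count digit characters (0-9)
Scan: 'S', 'q', 'n', '3'(digit), 'T', 'n', 'y', 'W', '6'(digit), 'r'
Digits found: 2
Result: 2


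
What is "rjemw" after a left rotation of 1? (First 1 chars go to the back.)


Input: 'rjemw', shift = 1
Operation: split at index 1 and swap parts
Front part s[0:1] = 'r'
Back part s[1:] = 'jemw'
Rotated = back + front = 'jemw' + 'r'
Result: jemwr


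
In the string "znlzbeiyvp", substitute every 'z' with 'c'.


Input string: 'znlzbeiyvp'
Operation: replace 'z' with 'c'
Positions of 'z': 0, 3
After replacement: cnlcbeiyvp


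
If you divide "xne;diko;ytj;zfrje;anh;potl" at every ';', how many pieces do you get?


Input string: 'xne;diko;ytj;zfrje;anh;potl'
Delimiter: ';'
Split result: 'xne', 'diko', 'ytj', 'zfrje', 'anh', 'potl'
Number of parts: 6


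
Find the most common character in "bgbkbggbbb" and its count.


Input: 'bgbkbggbbb'
Operation: tally each character
Counts: 'b':6, 'g':3, 'k':1
Maximum: 'b' appears 6 times


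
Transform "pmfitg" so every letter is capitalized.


Input string: 'pmfitg'
Operation: convert each letter to uppercase
Mapping: 'p'->'P', 'm'->'M', 'f'->'F', 'i'->'I', 't'->'T', 'g'->'G'
Result: PMFITG


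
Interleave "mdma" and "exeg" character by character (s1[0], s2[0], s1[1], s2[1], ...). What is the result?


String 1: 'mdma'
String 2: 'exeg'
Operation: alternate characters
Pairs: 'm'+'e', 'd'+'x', 'm'+'e', 'a'+'g'
Result: medxmeag


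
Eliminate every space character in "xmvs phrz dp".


Input string: 'xmvs phrz dp'
Operation: remove all spaces
Words: 'xmvs', 'phrz', 'dp'
Join without spaces: xmvsphrzdp


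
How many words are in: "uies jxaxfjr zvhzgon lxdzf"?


Input string: 'uies jxaxfjr zvhzgon lxdzf'
Operation: split by spaces
Words found: 'uies', 'jxaxfjr', 'zvhzgon', 'lxdzf'
Word count: 4


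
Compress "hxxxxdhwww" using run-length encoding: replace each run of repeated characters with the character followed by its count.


Input: 'hxxxxdhwww'
Operation: identify consecutive runs
Runs: 'h' -> h1, 'xxxx' -> x4, 'd' -> d1, 'h' -> h1, 'www' -> w3
Encoded: h1x4d1h1w3


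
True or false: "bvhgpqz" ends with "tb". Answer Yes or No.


Input string: 'bvhgpqz'
Suffix to check: 'tb'
Last 2 characters of input: 'qz'
Match: False
Result: No


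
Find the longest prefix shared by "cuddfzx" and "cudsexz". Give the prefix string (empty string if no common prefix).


String 1: 'cuddfzx'
String 2: 'cudsexz'
Compare position by position:
pos 0: 'c' vs 'c' match
pos 1: 'u' vs 'u' match
pos 2: 'd' vs 'd' match
pos 3: 'd' vs 's' differ -> stop
Longest common prefix: "cud" (length 3)


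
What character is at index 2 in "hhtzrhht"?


Input string: 'hhtzrhht'
Operation: get character at index 2
Index mapping: s[0]='h', s[1]='h', s[2]='t'
Result: 't'


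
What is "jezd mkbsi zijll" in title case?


Input string: 'jezd mkbsi zijll'
Operation: capitalize first letter of each word
Word transformations: 'jezd'->'Jezd', 'mkbsi'->'Mkbsi', 'zijll'->'Zijll'
Result: Jezd Mkbsi Zijll


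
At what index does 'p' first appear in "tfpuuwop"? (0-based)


Input string: 'tfpuuwop'
Target: 'p'
Scanning left to right: s[0]='t', s[1]='f', s[2]='p'
First match at index: 2


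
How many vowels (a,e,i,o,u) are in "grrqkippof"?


Input string: 'grrqkippof'
Operation: count vowels (a, e, i, o, u)
Scan: s[0]='g', s[1]='r', s[2]='r', s[3]='q', s[4]='k', s[5]='i' (vowel), s[6]='p', s[7]='p', s[8]='o' (vowel), s[9]='f'
Vowels found: 2
Result: 2


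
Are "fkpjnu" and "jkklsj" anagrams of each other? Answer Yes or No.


String 1: 'fkpjnu' -> sorted: 'fjknpu'
String 2: 'jkklsj' -> sorted: 'jjkkls'
Compare sorted forms: 'fjknpu' != 'jjkkls'
Anagram: No


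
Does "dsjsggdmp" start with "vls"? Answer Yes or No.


Input string: 'dsjsggdmp'
Prefix to check: 'vls'
First 3 characters of input: 'dsj'
Match: False
Result: No


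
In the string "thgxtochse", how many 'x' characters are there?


Input string: 'thgxtochse'
Target character: 'x'
Scan each position: s[3]='x'
Matches found at indices: 3
Total: 1


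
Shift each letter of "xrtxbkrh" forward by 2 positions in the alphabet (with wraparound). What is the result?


Input: 'xrtxbkrh', shift = 2
Operation: for each letter, (position + 2) mod 26
Mapping: 'x'(23+2=25)->'z', 'r'(17+2=19)->'t', 't'(19+2=21)->'v', 'x'(23+2=25)->'z', 'b'(1+2=3)->'d', 'k'(10+2=12)->'m', 'r'(17+2=19)->'t', 'h'(7+2=9)->'j'
Result: ztvzdmtj


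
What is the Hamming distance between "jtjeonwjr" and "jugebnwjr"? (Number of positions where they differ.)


String 1: 'jtjeonwjr'
String 2: 'jugebnwjr'
Compare each position: pos 0: 'j'=='j', pos 1: 't'!='u', pos 2: 'j'!='g', pos 3: 'e'=='e', pos 4: 'o'!='b', pos 5: 'n'=='n', pos 6: 'w'=='w', pos 7: 'j'=='j', pos 8: 'r'=='r'
Differing positions: 3
Hamming distance: 3


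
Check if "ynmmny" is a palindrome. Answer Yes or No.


Input string: 'ynmmny'
Reversed: 'ynmmny'
Compare pairs: s[0]='y' vs s[5]='y' (match), s[1]='n' vs s[4]='n' (match), s[2]='m' vs s[3]='m' (match)
Palindrome: Yes


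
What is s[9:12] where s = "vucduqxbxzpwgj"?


Input string: 'vucduqxbxzpwgj'
Operation: slice [9:12]
Extract characters: s[9]='z', s[10]='p', s[11]='w'
Result: zpw


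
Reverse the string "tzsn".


Input string: 'tzsn'
Operation: reverse character order
Original order: 't' -> 'z' -> 's' -> 'n'
Reversed order: 'n' -> 's' -> 'z' -> 't'
Result: nszt


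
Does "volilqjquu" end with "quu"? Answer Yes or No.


Input string: 'volilqjquu'
Suffix to check: 'quu'
Last 3 characters of input: 'quu'
Match: True
Result: Yes


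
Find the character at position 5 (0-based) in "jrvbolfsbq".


Input string: 'jrvbolfsbq'
Operation: get character at index 5
Index mapping: s[0]='j', s[1]='r', s[2]='v', s[3]='b', s[4]='o', s[5]='l'
Result: 'l'


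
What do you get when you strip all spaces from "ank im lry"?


Input string: 'ank im lry'
Operation: remove all spaces
Words: 'ank', 'im', 'lry'
Join without spaces: ankimlry


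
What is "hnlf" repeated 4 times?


Input string: 'hnlf'
Operation: repeat 4 times
Concatenation: 'hnlf' + 'hnlf' + 'hnlf' + 'hnlf'
Result: hnlfhnlfhnlfhnlf


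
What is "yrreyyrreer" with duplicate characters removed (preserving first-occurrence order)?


Input: 'yrreyyrreer'
Operation: keep first occurrence of each character
Scan: s[0]='y' new -> keep; s[1]='r' new -> keep; s[2]='r' seen -> skip; s[3]='e' new -> keep; s[4]='y' seen -> skip; s[5]='y' seen -> skip; s[6]='r' seen -> skip; s[7]='r' seen -> skip; s[8]='e' seen -> skip; s[9]='e' seen -> skip; s[10]='r' seen -> skip
Result: yre


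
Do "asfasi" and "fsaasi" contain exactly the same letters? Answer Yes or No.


String 1: 'asfasi' -> sorted: 'aafiss'
String 2: 'fsaasi' -> sorted: 'aafiss'
Compare sorted forms: 'aafiss' == 'aafiss'
Anagram: Yes


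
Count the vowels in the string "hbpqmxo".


Input string: 'hbpqmxo'
Operation: count vowels (a, e, i, o, u)
Scan: s[0]='h', s[1]='b', s[2]='p', s[3]='q', s[4]='m', s[5]='x', s[6]='o' (vowel)
Vowels found: 1
Result: 1


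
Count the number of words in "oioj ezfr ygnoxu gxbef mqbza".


Input string: 'oioj ezfr ygnoxu gxbef mqbza'
Operation: split by spaces
Words found: 'oioj', 'ezfr', 'ygnoxu', 'gxbef', 'mqbza'
Word count: 5


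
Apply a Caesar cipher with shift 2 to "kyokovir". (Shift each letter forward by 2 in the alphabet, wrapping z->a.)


Input: 'kyokovir', shift = 2
Operation: for each letter, (position + 2) mod 26
Mapping: 'k'(10+2=12)->'m', 'y'(24+2=26, 26 mod 26=0)->'a', 'o'(14+2=16)->'q', 'k'(10+2=12)->'m', 'o'(14+2=16)->'q', 'v'(21+2=23)->'x', 'i'(8+2=10)->'k', 'r'(17+2=19)->'t'
Result: maqmqxkt


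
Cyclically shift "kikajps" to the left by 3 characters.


Input: 'kikajps', shift = 3
Operation: split at index 3 and swap parts
Front part s[0:3] = 'kik'
Back part s[3:] = 'ajps'
Rotated = back + front = 'ajps' + 'kik'
Result: ajpskik


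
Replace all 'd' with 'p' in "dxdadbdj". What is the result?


Input string: 'dxdadbdj'
Operation: replace 'd' with 'p'
Positions of 'd': 0, 2, 4, 6
After replacement: pxpapbpj


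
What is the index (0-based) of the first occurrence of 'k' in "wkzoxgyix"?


Input string: 'wkzoxgyix'
Target: 'k'
Scanning left to right: s[0]='w', s[1]='k'
First match at index: 1


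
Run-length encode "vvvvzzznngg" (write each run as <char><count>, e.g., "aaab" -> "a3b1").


Input: 'vvvvzzznngg'
Operation: identify consecutive runs
Runs: 'vvvv' -> v4, 'zzz' -> z3, 'nn' -> n2, 'gg' -> g2
Encoded: v4z3n2g2


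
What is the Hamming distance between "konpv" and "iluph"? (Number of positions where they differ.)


String 1: 'konpv'
String 2: 'iluph'
Compare each position: pos 0: 'k'!='i', pos 1: 'o'!='l', pos 2: 'n'!='u', pos 3: 'p'=='p', pos 4: 'v'!='h'
Differing positions: 4
Hamming distance: 4


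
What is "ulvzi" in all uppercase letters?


Input string: 'ulvzi'
Operation: convert each letter to uppercase
Mapping: 'u'->'U', 'l'->'L', 'v'->'V', 'z'->'Z', 'i'->'I'
Result: ULVZI


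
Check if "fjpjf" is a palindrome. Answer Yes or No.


Input string: 'fjpjf'
Reversed: 'fjpjf'
Compare pairs: s[0]='f' vs s[4]='f' (match), s[1]='j' vs s[3]='j' (match)
Palindrome: Yes


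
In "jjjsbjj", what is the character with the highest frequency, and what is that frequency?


Input: 'jjjsbjj'
Operation: tally each character
Counts: 'b':1, 'j':5, 's':1
Maximum: 'j' appears 5 times


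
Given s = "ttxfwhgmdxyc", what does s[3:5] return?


Input string: 'ttxfwhgmdxyc'
Operation: slice [3:5]
Extract characters: s[3]='f', s[4]='w'
Result: fw


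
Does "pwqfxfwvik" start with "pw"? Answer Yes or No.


Input string: 'pwqfxfwvik'
Prefix to check: 'pw'
First 2 characters of input: 'pw'
Match: True
Result: Yes


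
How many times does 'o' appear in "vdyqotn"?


Input string: 'vdyqotn'
Target character: 'o'
Scan each position: s[4]='o'
Matches found at indices: 4
Total: 1


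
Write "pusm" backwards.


Input string: 'pusm'
Operation: reverse character order
Original order: 'p' -> 'u' -> 's' -> 'm'
Reversed order: 'm' -> 's' -> 'u' -> 'p'
Result: msup


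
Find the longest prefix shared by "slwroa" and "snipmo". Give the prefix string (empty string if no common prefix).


String 1: 'slwroa'
String 2: 'snipmo'
Compare position by position:
pos 0: 's' vs 's' match
pos 1: 'l' vs 'n' differ -> stop
Longest common prefix: "s" (length 1)


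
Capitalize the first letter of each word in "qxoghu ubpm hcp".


Input string: 'qxoghu ubpm hcp'
Operation: capitalize first letter of each word
Word transformations: 'qxoghu'->'Qxoghu', 'ubpm'->'Ubpm', 'hcp'->'Hcp'
Result: Qxoghu Ubpm Hcp


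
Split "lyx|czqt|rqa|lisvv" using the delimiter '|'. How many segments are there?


Input string: 'lyx|czqt|rqa|lisvv'
Delimiter: '|'
Split result: 'lyx', 'czqt', 'rqa', 'lisvv'
Number of parts: 4


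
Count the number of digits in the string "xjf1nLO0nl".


Input string: 'xjf1nLO0nl'
Operation: count digit characters (0-9)
Scan: 'x', 'j', 'f', '1'(digit), 'n', 'L', 'O', '0'(digit), 'n', 'l'
Digits found: 2
Result: 2


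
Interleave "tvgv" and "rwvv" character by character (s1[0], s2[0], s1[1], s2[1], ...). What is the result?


String 1: 'tvgv'
String 2: 'rwvv'
Operation: alternate characters
Pairs: 't'+'r', 'v'+'w', 'g'+'v', 'v'+'v'
Result: trvwgvvv


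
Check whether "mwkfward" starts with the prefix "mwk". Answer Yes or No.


Input string: 'mwkfward'
Prefix to check: 'mwk'
First 3 characters of input: 'mwk'
Match: True
Result: Yes


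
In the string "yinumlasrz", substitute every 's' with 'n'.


Input string: 'yinumlasrz'
Operation: replace 's' with 'n'
Positions of 's': 7
After replacement: yinumlanrz


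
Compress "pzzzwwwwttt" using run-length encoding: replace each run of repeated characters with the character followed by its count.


Input: 'pzzzwwwwttt'
Operation: identify consecutive runs
Runs: 'p' -> p1, 'zzz' -> z3, 'wwww' -> w4, 'ttt' -> t3
Encoded: p1z3w4t3


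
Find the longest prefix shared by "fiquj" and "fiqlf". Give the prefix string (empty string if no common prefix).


String 1: 'fiquj'
String 2: 'fiqlf'
Compare position by position:
pos 0: 'f' vs 'f' match
pos 1: 'i' vs 'i' match
pos 2: 'q' vs 'q' match
pos 3: 'u' vs 'l' differ -> stop
Longest common prefix: "fiq" (length 3)


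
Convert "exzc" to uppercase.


Input string: 'exzc'
Operation: convert each letter to uppercase
Mapping: 'e'->'E', 'x'->'X', 'z'->'Z', 'c'->'C'
Result: EXZC


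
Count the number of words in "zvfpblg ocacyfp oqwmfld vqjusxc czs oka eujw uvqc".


Input string: 'zvfpblg ocacyfp oqwmfld vqjusxc czs oka eujw uvqc'
Operation: split by spaces
Words found: 'zvfpblg', 'ocacyfp', 'oqwmfld', 'vqjusxc', 'czs', 'oka', 'eujw', 'uvqc'
Word count: 8


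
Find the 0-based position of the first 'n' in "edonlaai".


Input string: 'edonlaai'
Target: 'n'
Scanning left to right: s[0]='e', s[1]='d', s[2]='o', s[3]='n'
First match at index: 3


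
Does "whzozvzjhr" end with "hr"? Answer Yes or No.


Input string: 'whzozvzjhr'
Suffix to check: 'hr'
Last 2 characters of input: 'hr'
Match: True
Result: Yes


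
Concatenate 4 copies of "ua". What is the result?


Input string: 'ua'
Operation: repeat 4 times
Concatenation: 'ua' + 'ua' + 'ua' + 'ua'
Result: uauauaua


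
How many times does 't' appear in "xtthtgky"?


Input string: 'xtthtgky'
Target character: 't'
Scan each position: s[1]='t', s[2]='t', s[4]='t'
Matches found at indices: 1, 2, 4
Total: 3


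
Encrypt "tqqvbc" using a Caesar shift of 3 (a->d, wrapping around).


Input: 'tqqvbc', shift = 3
Operation: for each letter, (position + 3) mod 26
Mapping: 't'(19+3=22)->'w', 'q'(16+3=19)->'t', 'q'(16+3=19)->'t', 'v'(21+3=24)->'y', 'b'(1+3=4)->'e', 'c'(2+3=5)->'f'
Result: wttyef


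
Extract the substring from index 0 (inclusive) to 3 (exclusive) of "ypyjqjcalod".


Input string: 'ypyjqjcalod'
Operation: slice [0:3]
Extract characters: s[0]='y', s[1]='p', s[2]='y'
Result: ypy


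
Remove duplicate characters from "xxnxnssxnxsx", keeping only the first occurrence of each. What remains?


Input: 'xxnxnssxnxsx'
Operation: keep first occurrence of each character
Scan: s[0]='x' new -> keep; s[1]='x' seen -> skip; s[2]='n' new -> keep; s[3]='x' seen -> skip; s[4]='n' seen -> skip; s[5]='s' new -> keep; s[6]='s' seen -> skip; s[7]='x' seen -> skip; s[8]='n' seen -> skip; s[9]='x' seen -> skip; s[10]='s' seen -> skip; s[11]='x' seen -> skip
Result: xns


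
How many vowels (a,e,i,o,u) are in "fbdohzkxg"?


Input string: 'fbdohzkxg'
Operation: count vowels (a, e, i, o, u)
Scan: s[0]='f', s[1]='b', s[2]='d', s[3]='o' (vowel), s[4]='h', s[5]='z', s[6]='k', s[7]='x', s[8]='g'
Vowels found: 1
Result: 1


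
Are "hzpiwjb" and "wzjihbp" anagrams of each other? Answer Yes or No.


String 1: 'hzpiwjb' -> sorted: 'bhijpwz'
String 2: 'wzjihbp' -> sorted: 'bhijpwz'
Compare sorted forms: 'bhijpwz' == 'bhijpwz'
Anagram: Yes


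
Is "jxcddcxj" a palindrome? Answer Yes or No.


Input string: 'jxcddcxj'
Reversed: 'jxcddcxj'
Compare pairs: s[0]='j' vs s[7]='j' (match), s[1]='x' vs s[6]='x' (match), s[2]='c' vs s[5]='c' (match), s[3]='d' vs s[4]='d' (match)
Palindrome: Yes


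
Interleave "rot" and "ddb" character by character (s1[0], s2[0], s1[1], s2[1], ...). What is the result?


String 1: 'rot'
String 2: 'ddb'
Operation: alternate characters
Pairs: 'r'+'d', 'o'+'d', 't'+'b'
Result: rdodtb


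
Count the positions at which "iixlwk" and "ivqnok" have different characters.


String 1: 'iixlwk'
String 2: 'ivqnok'
Compare each position: pos 0: 'i'=='i', pos 1: 'i'!='v', pos 2: 'x'!='q', pos 3: 'l'!='n', pos 4: 'w'!='o', pos 5: 'k'=='k'
Differing positions: 4
Hamming distance: 4


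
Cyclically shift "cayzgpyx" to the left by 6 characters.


Input: 'cayzgpyx', shift = 6
Operation: split at index 6 and swap parts
Front part s[0:6] = 'cayzgp'
Back part s[6:] = 'yx'
Rotated = back + front = 'yx' + 'cayzgp'
Result: yxcayzgp
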